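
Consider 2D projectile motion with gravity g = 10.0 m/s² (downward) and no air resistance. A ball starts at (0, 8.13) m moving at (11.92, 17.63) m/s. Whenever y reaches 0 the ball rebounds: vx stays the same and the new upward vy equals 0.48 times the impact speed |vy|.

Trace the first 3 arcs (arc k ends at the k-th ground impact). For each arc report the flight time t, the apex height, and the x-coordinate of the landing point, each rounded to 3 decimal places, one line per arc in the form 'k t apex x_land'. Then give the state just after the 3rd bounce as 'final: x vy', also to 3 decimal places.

Arc 1: start y=8.130, vy=17.630 → t=3.939, apex=23.671, x_land=46.951, impact vy=-21.758
  bounce: vy ← 0.48·21.758 = 10.444
Arc 2: start y=0.000, vy=10.444 → t=2.089, apex=5.454, x_land=71.849, impact vy=-10.444
  bounce: vy ← 0.48·10.444 = 5.013
Arc 3: start y=0.000, vy=5.013 → t=1.003, apex=1.257, x_land=83.800, impact vy=-5.013
  bounce: vy ← 0.48·5.013 = 2.406

1 3.939 23.671 46.951
2 2.089 5.454 71.849
3 1.003 1.257 83.800
final: 83.800 2.406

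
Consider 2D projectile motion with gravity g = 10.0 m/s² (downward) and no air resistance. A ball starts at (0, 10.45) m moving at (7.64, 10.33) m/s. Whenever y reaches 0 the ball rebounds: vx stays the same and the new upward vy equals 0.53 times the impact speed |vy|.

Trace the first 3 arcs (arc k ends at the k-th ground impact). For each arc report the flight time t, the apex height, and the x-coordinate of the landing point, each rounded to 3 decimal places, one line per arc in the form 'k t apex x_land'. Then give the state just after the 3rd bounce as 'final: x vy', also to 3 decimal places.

Arc 1: start y=10.450, vy=10.330 → t=2.810, apex=15.785, x_land=21.467, impact vy=-17.768
  bounce: vy ← 0.53·17.768 = 9.417
Arc 2: start y=0.000, vy=9.417 → t=1.883, apex=4.434, x_land=35.856, impact vy=-9.417
  bounce: vy ← 0.53·9.417 = 4.991
Arc 3: start y=0.000, vy=4.991 → t=0.998, apex=1.246, x_land=43.483, impact vy=-4.991
  bounce: vy ← 0.53·4.991 = 2.645

1 2.810 15.785 21.467
2 1.883 4.434 35.856
3 0.998 1.246 43.483
final: 43.483 2.645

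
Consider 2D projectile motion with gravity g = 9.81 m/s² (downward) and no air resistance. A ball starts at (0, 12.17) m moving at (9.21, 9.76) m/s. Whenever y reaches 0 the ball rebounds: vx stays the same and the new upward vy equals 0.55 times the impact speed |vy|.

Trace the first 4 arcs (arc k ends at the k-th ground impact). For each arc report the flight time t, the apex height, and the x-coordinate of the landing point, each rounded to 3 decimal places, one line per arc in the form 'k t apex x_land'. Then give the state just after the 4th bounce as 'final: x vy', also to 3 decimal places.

Arc 1: start y=12.170, vy=9.760 → t=2.858, apex=17.025, x_land=26.322, impact vy=-18.277
  bounce: vy ← 0.55·18.277 = 10.052
Arc 2: start y=0.000, vy=10.052 → t=2.049, apex=5.150, x_land=45.196, impact vy=-10.052
  bounce: vy ← 0.55·10.052 = 5.529
Arc 3: start y=0.000, vy=5.529 → t=1.127, apex=1.558, x_land=55.577, impact vy=-5.529
  bounce: vy ← 0.55·5.529 = 3.041
Arc 4: start y=0.000, vy=3.041 → t=0.620, apex=0.471, x_land=61.287, impact vy=-3.041
  bounce: vy ← 0.55·3.041 = 1.672

1 2.858 17.025 26.322
2 2.049 5.150 45.196
3 1.127 1.558 55.577
4 0.620 0.471 61.287
final: 61.287 1.672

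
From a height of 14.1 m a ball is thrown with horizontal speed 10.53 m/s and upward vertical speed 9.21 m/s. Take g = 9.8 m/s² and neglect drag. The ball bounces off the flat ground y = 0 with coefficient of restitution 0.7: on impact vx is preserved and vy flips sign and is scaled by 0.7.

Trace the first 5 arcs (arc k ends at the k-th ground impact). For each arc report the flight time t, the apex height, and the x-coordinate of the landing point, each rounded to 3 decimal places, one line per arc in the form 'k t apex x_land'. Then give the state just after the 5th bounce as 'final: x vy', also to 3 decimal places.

Arc 1: start y=14.100, vy=9.210 → t=2.879, apex=18.428, x_land=30.317, impact vy=-19.005
  bounce: vy ← 0.7·19.005 = 13.303
Arc 2: start y=0.000, vy=13.303 → t=2.715, apex=9.030, x_land=58.905, impact vy=-13.303
  bounce: vy ← 0.7·13.303 = 9.312
Arc 3: start y=0.000, vy=9.312 → t=1.900, apex=4.425, x_land=78.917, impact vy=-9.312
  bounce: vy ← 0.7·9.312 = 6.519
Arc 4: start y=0.000, vy=6.519 → t=1.330, apex=2.168, x_land=92.926, impact vy=-6.519
  bounce: vy ← 0.7·6.519 = 4.563
Arc 5: start y=0.000, vy=4.563 → t=0.931, apex=1.062, x_land=102.732, impact vy=-4.563
  bounce: vy ← 0.7·4.563 = 3.194

1 2.879 18.428 30.317
2 2.715 9.030 58.905
3 1.900 4.425 78.917
4 1.330 2.168 92.926
5 0.931 1.062 102.732
final: 102.732 3.194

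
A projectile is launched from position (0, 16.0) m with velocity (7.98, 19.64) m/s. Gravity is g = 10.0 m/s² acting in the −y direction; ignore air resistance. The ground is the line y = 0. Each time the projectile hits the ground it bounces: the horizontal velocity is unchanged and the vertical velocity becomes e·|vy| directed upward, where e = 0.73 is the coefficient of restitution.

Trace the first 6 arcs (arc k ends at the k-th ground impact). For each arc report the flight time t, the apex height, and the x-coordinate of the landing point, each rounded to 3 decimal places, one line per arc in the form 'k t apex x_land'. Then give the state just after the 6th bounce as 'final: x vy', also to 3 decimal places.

1 4.621 35.286 36.872
2 3.879 18.804 67.823
3 2.831 10.021 90.417
4 2.067 5.340 106.911
5 1.509 2.846 118.952
6 1.101 1.516 127.741
final: 127.741 4.020

Arc 1: start y=16.000, vy=19.640 → t=4.621, apex=35.286, x_land=36.872, impact vy=-26.566
  bounce: vy ← 0.73·26.566 = 19.393
Arc 2: start y=0.000, vy=19.393 → t=3.879, apex=18.804, x_land=67.823, impact vy=-19.393
  bounce: vy ← 0.73·19.393 = 14.157
Arc 3: start y=0.000, vy=14.157 → t=2.831, apex=10.021, x_land=90.417, impact vy=-14.157
  bounce: vy ← 0.73·14.157 = 10.334
Arc 4: start y=0.000, vy=10.334 → t=2.067, apex=5.340, x_land=106.911, impact vy=-10.334
  bounce: vy ← 0.73·10.334 = 7.544
Arc 5: start y=0.000, vy=7.544 → t=1.509, apex=2.846, x_land=118.952, impact vy=-7.544
  bounce: vy ← 0.73·7.544 = 5.507
Arc 6: start y=0.000, vy=5.507 → t=1.101, apex=1.516, x_land=127.741, impact vy=-5.507
  bounce: vy ← 0.73·5.507 = 4.020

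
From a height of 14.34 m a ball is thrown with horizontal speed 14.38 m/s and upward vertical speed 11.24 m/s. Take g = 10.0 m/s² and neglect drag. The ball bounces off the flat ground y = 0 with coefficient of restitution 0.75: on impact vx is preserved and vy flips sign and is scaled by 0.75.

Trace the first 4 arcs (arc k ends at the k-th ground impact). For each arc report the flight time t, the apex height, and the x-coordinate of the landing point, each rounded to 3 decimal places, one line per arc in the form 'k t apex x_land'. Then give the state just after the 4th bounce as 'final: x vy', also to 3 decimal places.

Arc 1: start y=14.340, vy=11.240 → t=3.157, apex=20.657, x_land=45.392, impact vy=-20.326
  bounce: vy ← 0.75·20.326 = 15.244
Arc 2: start y=0.000, vy=15.244 → t=3.049, apex=11.619, x_land=89.234, impact vy=-15.244
  bounce: vy ← 0.75·15.244 = 11.433
Arc 3: start y=0.000, vy=11.433 → t=2.287, apex=6.536, x_land=122.116, impact vy=-11.433
  bounce: vy ← 0.75·11.433 = 8.575
Arc 4: start y=0.000, vy=8.575 → t=1.715, apex=3.676, x_land=146.778, impact vy=-8.575
  bounce: vy ← 0.75·8.575 = 6.431

1 3.157 20.657 45.392
2 3.049 11.619 89.234
3 2.287 6.536 122.116
4 1.715 3.676 146.778
final: 146.778 6.431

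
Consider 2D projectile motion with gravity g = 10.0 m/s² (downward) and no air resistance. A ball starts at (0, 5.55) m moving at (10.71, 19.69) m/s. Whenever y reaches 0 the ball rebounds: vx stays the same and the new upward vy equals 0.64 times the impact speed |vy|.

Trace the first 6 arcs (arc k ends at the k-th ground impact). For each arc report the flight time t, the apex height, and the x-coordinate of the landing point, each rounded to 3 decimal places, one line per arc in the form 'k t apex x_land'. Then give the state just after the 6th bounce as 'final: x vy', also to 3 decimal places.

Arc 1: start y=5.550, vy=19.690 → t=4.202, apex=24.935, x_land=45.005, impact vy=-22.332
  bounce: vy ← 0.64·22.332 = 14.292
Arc 2: start y=0.000, vy=14.292 → t=2.858, apex=10.213, x_land=75.619, impact vy=-14.292
  bounce: vy ← 0.64·14.292 = 9.147
Arc 3: start y=0.000, vy=9.147 → t=1.829, apex=4.183, x_land=95.212, impact vy=-9.147
  bounce: vy ← 0.64·9.147 = 5.854
Arc 4: start y=0.000, vy=5.854 → t=1.171, apex=1.714, x_land=107.751, impact vy=-5.854
  bounce: vy ← 0.64·5.854 = 3.747
Arc 5: start y=0.000, vy=3.747 → t=0.749, apex=0.702, x_land=115.776, impact vy=-3.747
  bounce: vy ← 0.64·3.747 = 2.398
Arc 6: start y=0.000, vy=2.398 → t=0.480, apex=0.287, x_land=120.912, impact vy=-2.398
  bounce: vy ← 0.64·2.398 = 1.535

1 4.202 24.935 45.005
2 2.858 10.213 75.619
3 1.829 4.183 95.212
4 1.171 1.714 107.751
5 0.749 0.702 115.776
6 0.480 0.287 120.912
final: 120.912 1.535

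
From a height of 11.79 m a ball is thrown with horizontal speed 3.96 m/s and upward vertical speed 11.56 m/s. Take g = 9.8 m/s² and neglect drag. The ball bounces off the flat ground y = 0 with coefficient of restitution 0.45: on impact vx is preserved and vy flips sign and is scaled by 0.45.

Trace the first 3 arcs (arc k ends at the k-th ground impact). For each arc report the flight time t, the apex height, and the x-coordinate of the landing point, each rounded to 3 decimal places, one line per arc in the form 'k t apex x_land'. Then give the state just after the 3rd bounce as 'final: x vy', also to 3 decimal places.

Arc 1: start y=11.790, vy=11.560 → t=3.128, apex=18.608, x_land=12.388, impact vy=-19.098
  bounce: vy ← 0.45·19.098 = 8.594
Arc 2: start y=0.000, vy=8.594 → t=1.754, apex=3.768, x_land=19.333, impact vy=-8.594
  bounce: vy ← 0.45·8.594 = 3.867
Arc 3: start y=0.000, vy=3.867 → t=0.789, apex=0.763, x_land=22.459, impact vy=-3.867
  bounce: vy ← 0.45·3.867 = 1.740

1 3.128 18.608 12.388
2 1.754 3.768 19.333
3 0.789 0.763 22.459
final: 22.459 1.740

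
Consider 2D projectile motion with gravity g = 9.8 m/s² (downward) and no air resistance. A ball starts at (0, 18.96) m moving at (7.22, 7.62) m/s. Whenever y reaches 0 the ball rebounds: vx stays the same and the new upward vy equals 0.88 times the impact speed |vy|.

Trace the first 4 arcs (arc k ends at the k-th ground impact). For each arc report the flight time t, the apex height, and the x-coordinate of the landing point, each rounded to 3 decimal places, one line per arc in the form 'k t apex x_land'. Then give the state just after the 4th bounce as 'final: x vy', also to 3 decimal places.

1 2.893 21.922 20.885
2 3.723 16.977 47.763
3 3.276 13.147 71.416
4 2.883 10.181 92.230
final: 92.230 12.431

Arc 1: start y=18.960, vy=7.620 → t=2.893, apex=21.922, x_land=20.885, impact vy=-20.729
  bounce: vy ← 0.88·20.729 = 18.241
Arc 2: start y=0.000, vy=18.241 → t=3.723, apex=16.977, x_land=47.763, impact vy=-18.241
  bounce: vy ← 0.88·18.241 = 16.052
Arc 3: start y=0.000, vy=16.052 → t=3.276, apex=13.147, x_land=71.416, impact vy=-16.052
  bounce: vy ← 0.88·16.052 = 14.126
Arc 4: start y=0.000, vy=14.126 → t=2.883, apex=10.181, x_land=92.230, impact vy=-14.126
  bounce: vy ← 0.88·14.126 = 12.431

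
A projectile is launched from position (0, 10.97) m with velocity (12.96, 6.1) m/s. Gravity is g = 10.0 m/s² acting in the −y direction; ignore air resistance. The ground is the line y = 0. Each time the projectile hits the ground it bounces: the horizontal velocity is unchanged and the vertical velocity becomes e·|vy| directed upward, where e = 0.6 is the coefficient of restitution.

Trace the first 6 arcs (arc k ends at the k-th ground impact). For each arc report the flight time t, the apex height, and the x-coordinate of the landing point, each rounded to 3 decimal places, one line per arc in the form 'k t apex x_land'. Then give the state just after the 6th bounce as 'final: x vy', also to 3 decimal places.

1 2.212 12.831 28.666
2 1.922 4.619 53.579
3 1.153 1.663 68.527
4 0.692 0.599 77.495
5 0.415 0.216 82.877
6 0.249 0.078 86.105
final: 86.105 0.747

Arc 1: start y=10.970, vy=6.100 → t=2.212, apex=12.831, x_land=28.666, impact vy=-16.019
  bounce: vy ← 0.6·16.019 = 9.611
Arc 2: start y=0.000, vy=9.611 → t=1.922, apex=4.619, x_land=53.579, impact vy=-9.611
  bounce: vy ← 0.6·9.611 = 5.767
Arc 3: start y=0.000, vy=5.767 → t=1.153, apex=1.663, x_land=68.527, impact vy=-5.767
  bounce: vy ← 0.6·5.767 = 3.460
Arc 4: start y=0.000, vy=3.460 → t=0.692, apex=0.599, x_land=77.495, impact vy=-3.460
  bounce: vy ← 0.6·3.460 = 2.076
Arc 5: start y=0.000, vy=2.076 → t=0.415, apex=0.216, x_land=82.877, impact vy=-2.076
  bounce: vy ← 0.6·2.076 = 1.246
Arc 6: start y=0.000, vy=1.246 → t=0.249, apex=0.078, x_land=86.105, impact vy=-1.246
  bounce: vy ← 0.6·1.246 = 0.747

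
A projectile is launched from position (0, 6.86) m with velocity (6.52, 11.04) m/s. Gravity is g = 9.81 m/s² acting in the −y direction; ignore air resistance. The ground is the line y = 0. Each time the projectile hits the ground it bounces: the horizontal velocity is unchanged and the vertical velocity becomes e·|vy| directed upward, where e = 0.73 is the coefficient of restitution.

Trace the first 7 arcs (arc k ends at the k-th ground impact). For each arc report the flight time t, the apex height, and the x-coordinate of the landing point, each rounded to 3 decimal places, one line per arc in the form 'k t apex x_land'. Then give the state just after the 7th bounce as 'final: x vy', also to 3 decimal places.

1 2.758 13.072 17.981
2 2.383 6.966 33.521
3 1.740 3.712 44.866
4 1.270 1.978 53.147
5 0.927 1.054 59.192
6 0.677 0.562 63.606
7 0.494 0.299 66.827
final: 66.827 1.769

Arc 1: start y=6.860, vy=11.040 → t=2.758, apex=13.072, x_land=17.981, impact vy=-16.015
  bounce: vy ← 0.73·16.015 = 11.691
Arc 2: start y=0.000, vy=11.691 → t=2.383, apex=6.966, x_land=33.521, impact vy=-11.691
  bounce: vy ← 0.73·11.691 = 8.534
Arc 3: start y=0.000, vy=8.534 → t=1.740, apex=3.712, x_land=44.866, impact vy=-8.534
  bounce: vy ← 0.73·8.534 = 6.230
Arc 4: start y=0.000, vy=6.230 → t=1.270, apex=1.978, x_land=53.147, impact vy=-6.230
  bounce: vy ← 0.73·6.230 = 4.548
Arc 5: start y=0.000, vy=4.548 → t=0.927, apex=1.054, x_land=59.192, impact vy=-4.548
  bounce: vy ← 0.73·4.548 = 3.320
Arc 6: start y=0.000, vy=3.320 → t=0.677, apex=0.562, x_land=63.606, impact vy=-3.320
  bounce: vy ← 0.73·3.320 = 2.424
Arc 7: start y=0.000, vy=2.424 → t=0.494, apex=0.299, x_land=66.827, impact vy=-2.424
  bounce: vy ← 0.73·2.424 = 1.769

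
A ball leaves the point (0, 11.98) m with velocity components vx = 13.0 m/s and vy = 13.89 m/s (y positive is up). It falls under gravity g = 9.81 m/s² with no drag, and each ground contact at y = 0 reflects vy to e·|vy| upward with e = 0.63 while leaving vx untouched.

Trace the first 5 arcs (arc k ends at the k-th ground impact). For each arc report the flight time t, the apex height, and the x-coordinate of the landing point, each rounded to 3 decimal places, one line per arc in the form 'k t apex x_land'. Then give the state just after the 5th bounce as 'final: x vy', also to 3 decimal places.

1 3.525 21.813 45.822
2 2.657 8.658 80.364
3 1.674 3.436 102.126
4 1.055 1.364 115.836
5 0.664 0.541 124.474
final: 124.474 2.053

Arc 1: start y=11.980, vy=13.890 → t=3.525, apex=21.813, x_land=45.822, impact vy=-20.688
  bounce: vy ← 0.63·20.688 = 13.033
Arc 2: start y=0.000, vy=13.033 → t=2.657, apex=8.658, x_land=80.364, impact vy=-13.033
  bounce: vy ← 0.63·13.033 = 8.211
Arc 3: start y=0.000, vy=8.211 → t=1.674, apex=3.436, x_land=102.126, impact vy=-8.211
  bounce: vy ← 0.63·8.211 = 5.173
Arc 4: start y=0.000, vy=5.173 → t=1.055, apex=1.364, x_land=115.836, impact vy=-5.173
  bounce: vy ← 0.63·5.173 = 3.259
Arc 5: start y=0.000, vy=3.259 → t=0.664, apex=0.541, x_land=124.474, impact vy=-3.259
  bounce: vy ← 0.63·3.259 = 2.053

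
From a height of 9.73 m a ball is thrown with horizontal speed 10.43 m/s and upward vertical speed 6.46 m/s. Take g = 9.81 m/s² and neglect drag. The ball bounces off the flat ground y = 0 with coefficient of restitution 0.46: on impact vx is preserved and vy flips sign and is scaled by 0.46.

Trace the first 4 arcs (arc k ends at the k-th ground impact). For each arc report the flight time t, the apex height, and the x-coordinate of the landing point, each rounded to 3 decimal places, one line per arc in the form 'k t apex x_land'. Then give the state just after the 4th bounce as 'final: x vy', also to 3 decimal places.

Arc 1: start y=9.730, vy=6.460 → t=2.213, apex=11.857, x_land=23.085, impact vy=-15.252
  bounce: vy ← 0.46·15.252 = 7.016
Arc 2: start y=0.000, vy=7.016 → t=1.430, apex=2.509, x_land=38.004, impact vy=-7.016
  bounce: vy ← 0.46·7.016 = 3.227
Arc 3: start y=0.000, vy=3.227 → t=0.658, apex=0.531, x_land=44.866, impact vy=-3.227
  bounce: vy ← 0.46·3.227 = 1.485
Arc 4: start y=0.000, vy=1.485 → t=0.303, apex=0.112, x_land=48.023, impact vy=-1.485
  bounce: vy ← 0.46·1.485 = 0.683

1 2.213 11.857 23.085
2 1.430 2.509 38.004
3 0.658 0.531 44.866
4 0.303 0.112 48.023
final: 48.023 0.683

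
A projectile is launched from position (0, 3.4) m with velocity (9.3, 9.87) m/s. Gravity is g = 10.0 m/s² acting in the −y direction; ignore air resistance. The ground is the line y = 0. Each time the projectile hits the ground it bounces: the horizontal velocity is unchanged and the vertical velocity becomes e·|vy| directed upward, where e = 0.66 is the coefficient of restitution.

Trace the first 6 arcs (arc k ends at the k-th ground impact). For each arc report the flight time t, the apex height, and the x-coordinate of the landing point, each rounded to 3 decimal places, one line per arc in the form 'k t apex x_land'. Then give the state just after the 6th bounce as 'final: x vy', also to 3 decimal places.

1 2.273 8.271 21.140
2 1.698 3.603 36.929
3 1.120 1.569 47.350
4 0.740 0.684 54.227
5 0.488 0.298 58.766
6 0.322 0.130 61.762
final: 61.762 1.063

Arc 1: start y=3.400, vy=9.870 → t=2.273, apex=8.271, x_land=21.140, impact vy=-12.861
  bounce: vy ← 0.66·12.861 = 8.489
Arc 2: start y=0.000, vy=8.489 → t=1.698, apex=3.603, x_land=36.929, impact vy=-8.489
  bounce: vy ← 0.66·8.489 = 5.602
Arc 3: start y=0.000, vy=5.602 → t=1.120, apex=1.569, x_land=47.350, impact vy=-5.602
  bounce: vy ← 0.66·5.602 = 3.698
Arc 4: start y=0.000, vy=3.698 → t=0.740, apex=0.684, x_land=54.227, impact vy=-3.698
  bounce: vy ← 0.66·3.698 = 2.440
Arc 5: start y=0.000, vy=2.440 → t=0.488, apex=0.298, x_land=58.766, impact vy=-2.440
  bounce: vy ← 0.66·2.440 = 1.611
Arc 6: start y=0.000, vy=1.611 → t=0.322, apex=0.130, x_land=61.762, impact vy=-1.611
  bounce: vy ← 0.66·1.611 = 1.063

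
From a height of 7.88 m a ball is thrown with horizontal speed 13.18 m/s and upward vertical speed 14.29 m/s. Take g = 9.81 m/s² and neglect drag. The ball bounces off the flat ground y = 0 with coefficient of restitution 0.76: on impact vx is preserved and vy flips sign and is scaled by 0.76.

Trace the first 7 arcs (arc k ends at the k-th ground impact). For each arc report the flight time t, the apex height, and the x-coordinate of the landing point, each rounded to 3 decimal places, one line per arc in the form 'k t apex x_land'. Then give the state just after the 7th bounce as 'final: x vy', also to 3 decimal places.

Arc 1: start y=7.880, vy=14.290 → t=3.388, apex=18.288, x_land=44.648, impact vy=-18.942
  bounce: vy ← 0.76·18.942 = 14.396
Arc 2: start y=0.000, vy=14.396 → t=2.935, apex=10.563, x_land=83.332, impact vy=-14.396
  bounce: vy ← 0.76·14.396 = 10.941
Arc 3: start y=0.000, vy=10.941 → t=2.231, apex=6.101, x_land=112.731, impact vy=-10.941
  bounce: vy ← 0.76·10.941 = 8.315
Arc 4: start y=0.000, vy=8.315 → t=1.695, apex=3.524, x_land=135.074, impact vy=-8.315
  bounce: vy ← 0.76·8.315 = 6.320
Arc 5: start y=0.000, vy=6.320 → t=1.288, apex=2.036, x_land=152.055, impact vy=-6.320
  bounce: vy ← 0.76·6.320 = 4.803
Arc 6: start y=0.000, vy=4.803 → t=0.979, apex=1.176, x_land=164.961, impact vy=-4.803
  bounce: vy ← 0.76·4.803 = 3.650
Arc 7: start y=0.000, vy=3.650 → t=0.744, apex=0.679, x_land=174.769, impact vy=-3.650
  bounce: vy ← 0.76·3.650 = 2.774

1 3.388 18.288 44.648
2 2.935 10.563 83.332
3 2.231 6.101 112.731
4 1.695 3.524 135.074
5 1.288 2.036 152.055
6 0.979 1.176 164.961
7 0.744 0.679 174.769
final: 174.769 2.774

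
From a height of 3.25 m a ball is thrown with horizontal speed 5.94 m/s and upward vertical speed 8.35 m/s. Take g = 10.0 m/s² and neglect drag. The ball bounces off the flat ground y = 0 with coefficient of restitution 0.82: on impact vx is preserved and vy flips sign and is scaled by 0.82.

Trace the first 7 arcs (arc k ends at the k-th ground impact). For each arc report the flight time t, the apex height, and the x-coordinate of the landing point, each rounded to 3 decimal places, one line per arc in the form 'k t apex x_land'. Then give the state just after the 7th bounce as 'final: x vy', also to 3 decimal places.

Arc 1: start y=3.250, vy=8.350 → t=1.996, apex=6.736, x_land=11.854, impact vy=-11.607
  bounce: vy ← 0.82·11.607 = 9.518
Arc 2: start y=0.000, vy=9.518 → t=1.904, apex=4.529, x_land=23.162, impact vy=-9.518
  bounce: vy ← 0.82·9.518 = 7.805
Arc 3: start y=0.000, vy=7.805 → t=1.561, apex=3.046, x_land=32.433, impact vy=-7.805
  bounce: vy ← 0.82·7.805 = 6.400
Arc 4: start y=0.000, vy=6.400 → t=1.280, apex=2.048, x_land=40.036, impact vy=-6.400
  bounce: vy ← 0.82·6.400 = 5.248
Arc 5: start y=0.000, vy=5.248 → t=1.050, apex=1.377, x_land=46.271, impact vy=-5.248
  bounce: vy ← 0.82·5.248 = 4.303
Arc 6: start y=0.000, vy=4.303 → t=0.861, apex=0.926, x_land=51.383, impact vy=-4.303
  bounce: vy ← 0.82·4.303 = 3.529
Arc 7: start y=0.000, vy=3.529 → t=0.706, apex=0.623, x_land=55.575, impact vy=-3.529
  bounce: vy ← 0.82·3.529 = 2.893

1 1.996 6.736 11.854
2 1.904 4.529 23.162
3 1.561 3.046 32.433
4 1.280 2.048 40.036
5 1.050 1.377 46.271
6 0.861 0.926 51.383
7 0.706 0.623 55.575
final: 55.575 2.893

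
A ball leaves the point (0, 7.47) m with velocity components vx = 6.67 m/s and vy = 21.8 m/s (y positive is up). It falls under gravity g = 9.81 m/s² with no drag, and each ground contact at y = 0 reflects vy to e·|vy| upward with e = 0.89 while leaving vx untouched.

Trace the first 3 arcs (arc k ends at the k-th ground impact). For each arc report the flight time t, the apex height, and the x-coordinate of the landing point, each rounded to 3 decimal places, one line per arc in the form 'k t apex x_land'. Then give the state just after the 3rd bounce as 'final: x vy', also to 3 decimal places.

1 4.764 31.692 31.777
2 4.525 25.103 61.955
3 4.027 19.884 88.815
final: 88.815 17.579

Arc 1: start y=7.470, vy=21.800 → t=4.764, apex=31.692, x_land=31.777, impact vy=-24.936
  bounce: vy ← 0.89·24.936 = 22.193
Arc 2: start y=0.000, vy=22.193 → t=4.525, apex=25.103, x_land=61.955, impact vy=-22.193
  bounce: vy ← 0.89·22.193 = 19.752
Arc 3: start y=0.000, vy=19.752 → t=4.027, apex=19.884, x_land=88.815, impact vy=-19.752
  bounce: vy ← 0.89·19.752 = 17.579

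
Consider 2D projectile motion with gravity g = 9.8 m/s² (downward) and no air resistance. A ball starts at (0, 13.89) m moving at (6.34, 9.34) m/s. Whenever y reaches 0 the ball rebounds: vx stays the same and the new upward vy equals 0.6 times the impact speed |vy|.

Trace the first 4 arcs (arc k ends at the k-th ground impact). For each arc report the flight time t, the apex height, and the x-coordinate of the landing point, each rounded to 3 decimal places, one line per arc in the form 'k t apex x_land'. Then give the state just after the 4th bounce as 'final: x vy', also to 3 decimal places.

Arc 1: start y=13.890, vy=9.340 → t=2.888, apex=18.341, x_land=18.308, impact vy=-18.960
  bounce: vy ← 0.6·18.960 = 11.376
Arc 2: start y=0.000, vy=11.376 → t=2.322, apex=6.603, x_land=33.027, impact vy=-11.376
  bounce: vy ← 0.6·11.376 = 6.826
Arc 3: start y=0.000, vy=6.826 → t=1.393, apex=2.377, x_land=41.859, impact vy=-6.826
  bounce: vy ← 0.6·6.826 = 4.095
Arc 4: start y=0.000, vy=4.095 → t=0.836, apex=0.856, x_land=47.158, impact vy=-4.095
  bounce: vy ← 0.6·4.095 = 2.457

1 2.888 18.341 18.308
2 2.322 6.603 33.027
3 1.393 2.377 41.859
4 0.836 0.856 47.158
final: 47.158 2.457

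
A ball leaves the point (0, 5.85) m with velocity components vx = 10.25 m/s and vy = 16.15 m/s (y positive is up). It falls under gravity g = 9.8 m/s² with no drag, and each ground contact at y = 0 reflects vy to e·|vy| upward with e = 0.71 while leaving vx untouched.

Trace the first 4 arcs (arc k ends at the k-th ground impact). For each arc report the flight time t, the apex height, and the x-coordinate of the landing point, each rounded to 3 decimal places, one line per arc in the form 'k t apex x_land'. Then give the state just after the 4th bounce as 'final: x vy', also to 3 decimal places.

Arc 1: start y=5.850, vy=16.150 → t=3.625, apex=19.157, x_land=37.159, impact vy=-19.377
  bounce: vy ← 0.71·19.377 = 13.758
Arc 2: start y=0.000, vy=13.758 → t=2.808, apex=9.657, x_land=65.938, impact vy=-13.758
  bounce: vy ← 0.71·13.758 = 9.768
Arc 3: start y=0.000, vy=9.768 → t=1.993, apex=4.868, x_land=86.371, impact vy=-9.768
  bounce: vy ← 0.71·9.768 = 6.935
Arc 4: start y=0.000, vy=6.935 → t=1.415, apex=2.454, x_land=100.879, impact vy=-6.935
  bounce: vy ← 0.71·6.935 = 4.924

1 3.625 19.157 37.159
2 2.808 9.657 65.938
3 1.993 4.868 86.371
4 1.415 2.454 100.879
final: 100.879 4.924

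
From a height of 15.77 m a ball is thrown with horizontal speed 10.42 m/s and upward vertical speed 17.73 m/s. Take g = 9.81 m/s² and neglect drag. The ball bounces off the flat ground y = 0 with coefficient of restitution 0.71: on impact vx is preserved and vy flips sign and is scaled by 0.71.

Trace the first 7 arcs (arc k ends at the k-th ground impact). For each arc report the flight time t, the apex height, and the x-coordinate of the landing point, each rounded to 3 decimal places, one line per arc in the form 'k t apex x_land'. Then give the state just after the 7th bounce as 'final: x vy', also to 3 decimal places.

1 4.353 31.792 45.361
2 3.615 16.026 83.031
3 2.567 8.079 109.776
4 1.822 4.073 128.766
5 1.294 2.053 142.248
6 0.919 1.035 151.821
7 0.652 0.522 158.618
final: 158.618 2.272

Arc 1: start y=15.770, vy=17.730 → t=4.353, apex=31.792, x_land=45.361, impact vy=-24.975
  bounce: vy ← 0.71·24.975 = 17.732
Arc 2: start y=0.000, vy=17.732 → t=3.615, apex=16.026, x_land=83.031, impact vy=-17.732
  bounce: vy ← 0.71·17.732 = 12.590
Arc 3: start y=0.000, vy=12.590 → t=2.567, apex=8.079, x_land=109.776, impact vy=-12.590
  bounce: vy ← 0.71·12.590 = 8.939
Arc 4: start y=0.000, vy=8.939 → t=1.822, apex=4.073, x_land=128.766, impact vy=-8.939
  bounce: vy ← 0.71·8.939 = 6.347
Arc 5: start y=0.000, vy=6.347 → t=1.294, apex=2.053, x_land=142.248, impact vy=-6.347
  bounce: vy ← 0.71·6.347 = 4.506
Arc 6: start y=0.000, vy=4.506 → t=0.919, apex=1.035, x_land=151.821, impact vy=-4.506
  bounce: vy ← 0.71·4.506 = 3.199
Arc 7: start y=0.000, vy=3.199 → t=0.652, apex=0.522, x_land=158.618, impact vy=-3.199
  bounce: vy ← 0.71·3.199 = 2.272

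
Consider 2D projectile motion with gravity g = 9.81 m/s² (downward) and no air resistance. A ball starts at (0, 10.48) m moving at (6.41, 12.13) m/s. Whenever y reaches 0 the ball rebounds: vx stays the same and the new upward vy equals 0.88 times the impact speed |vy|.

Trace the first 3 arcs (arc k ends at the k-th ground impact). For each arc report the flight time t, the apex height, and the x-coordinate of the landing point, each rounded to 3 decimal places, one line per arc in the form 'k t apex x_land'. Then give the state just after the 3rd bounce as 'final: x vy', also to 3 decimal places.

Arc 1: start y=10.480, vy=12.130 → t=3.151, apex=17.979, x_land=20.198, impact vy=-18.782
  bounce: vy ← 0.88·18.782 = 16.528
Arc 2: start y=0.000, vy=16.528 → t=3.370, apex=13.923, x_land=41.797, impact vy=-16.528
  bounce: vy ← 0.88·16.528 = 14.545
Arc 3: start y=0.000, vy=14.545 → t=2.965, apex=10.782, x_land=60.805, impact vy=-14.545
  bounce: vy ← 0.88·14.545 = 12.799

1 3.151 17.979 20.198
2 3.370 13.923 41.797
3 2.965 10.782 60.805
final: 60.805 12.799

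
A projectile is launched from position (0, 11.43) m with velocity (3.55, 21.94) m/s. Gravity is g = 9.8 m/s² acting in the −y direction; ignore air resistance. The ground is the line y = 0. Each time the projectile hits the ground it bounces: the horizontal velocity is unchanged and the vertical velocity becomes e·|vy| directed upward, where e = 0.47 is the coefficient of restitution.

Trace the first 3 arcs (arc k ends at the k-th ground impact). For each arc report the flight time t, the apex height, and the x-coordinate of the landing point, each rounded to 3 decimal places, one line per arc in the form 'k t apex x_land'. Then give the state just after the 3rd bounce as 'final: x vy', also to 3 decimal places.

Arc 1: start y=11.430, vy=21.940 → t=4.949, apex=35.989, x_land=17.569, impact vy=-26.559
  bounce: vy ← 0.47·26.559 = 12.483
Arc 2: start y=0.000, vy=12.483 → t=2.548, apex=7.950, x_land=26.612, impact vy=-12.483
  bounce: vy ← 0.47·12.483 = 5.867
Arc 3: start y=0.000, vy=5.867 → t=1.197, apex=1.756, x_land=30.863, impact vy=-5.867
  bounce: vy ← 0.47·5.867 = 2.757

1 4.949 35.989 17.569
2 2.548 7.950 26.612
3 1.197 1.756 30.863
final: 30.863 2.757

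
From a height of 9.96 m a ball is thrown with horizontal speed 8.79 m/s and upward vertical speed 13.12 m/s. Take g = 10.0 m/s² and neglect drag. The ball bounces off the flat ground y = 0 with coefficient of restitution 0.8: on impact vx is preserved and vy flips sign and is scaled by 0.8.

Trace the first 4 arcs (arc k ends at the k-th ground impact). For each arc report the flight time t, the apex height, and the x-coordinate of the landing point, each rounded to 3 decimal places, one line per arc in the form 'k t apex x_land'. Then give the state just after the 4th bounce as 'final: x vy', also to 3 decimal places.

Arc 1: start y=9.960, vy=13.120 → t=3.239, apex=18.567, x_land=28.471, impact vy=-19.270
  bounce: vy ← 0.8·19.270 = 15.416
Arc 2: start y=0.000, vy=15.416 → t=3.083, apex=11.883, x_land=55.572, impact vy=-15.416
  bounce: vy ← 0.8·15.416 = 12.333
Arc 3: start y=0.000, vy=12.333 → t=2.467, apex=7.605, x_land=77.253, impact vy=-12.333
  bounce: vy ← 0.8·12.333 = 9.866
Arc 4: start y=0.000, vy=9.866 → t=1.973, apex=4.867, x_land=94.598, impact vy=-9.866
  bounce: vy ← 0.8·9.866 = 7.893

1 3.239 18.567 28.471
2 3.083 11.883 55.572
3 2.467 7.605 77.253
4 1.973 4.867 94.598
final: 94.598 7.893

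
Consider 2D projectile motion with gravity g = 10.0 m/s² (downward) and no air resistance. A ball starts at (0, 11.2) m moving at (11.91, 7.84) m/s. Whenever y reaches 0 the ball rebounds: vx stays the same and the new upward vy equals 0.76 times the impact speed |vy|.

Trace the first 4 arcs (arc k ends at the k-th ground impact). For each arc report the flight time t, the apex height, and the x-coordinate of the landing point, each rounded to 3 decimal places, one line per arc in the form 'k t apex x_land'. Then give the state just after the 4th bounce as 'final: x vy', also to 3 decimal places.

Arc 1: start y=11.200, vy=7.840 → t=2.474, apex=14.273, x_land=29.460, impact vy=-16.896
  bounce: vy ← 0.76·16.896 = 12.841
Arc 2: start y=0.000, vy=12.841 → t=2.568, apex=8.244, x_land=60.047, impact vy=-12.841
  bounce: vy ← 0.76·12.841 = 9.759
Arc 3: start y=0.000, vy=9.759 → t=1.952, apex=4.762, x_land=83.293, impact vy=-9.759
  bounce: vy ← 0.76·9.759 = 7.417
Arc 4: start y=0.000, vy=7.417 → t=1.483, apex=2.750, x_land=100.960, impact vy=-7.417
  bounce: vy ← 0.76·7.417 = 5.637

1 2.474 14.273 29.460
2 2.568 8.244 60.047
3 1.952 4.762 83.293
4 1.483 2.750 100.960
final: 100.960 5.637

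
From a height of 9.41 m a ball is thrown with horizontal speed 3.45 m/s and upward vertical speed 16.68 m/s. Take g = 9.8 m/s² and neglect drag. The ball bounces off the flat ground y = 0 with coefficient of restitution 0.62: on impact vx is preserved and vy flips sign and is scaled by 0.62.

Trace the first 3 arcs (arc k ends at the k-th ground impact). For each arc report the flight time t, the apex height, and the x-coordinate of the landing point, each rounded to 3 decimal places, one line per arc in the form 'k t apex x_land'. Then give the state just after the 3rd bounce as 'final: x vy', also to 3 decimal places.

1 3.897 23.605 13.444
2 2.722 9.074 22.834
3 1.687 3.488 28.655
final: 28.655 5.126

Arc 1: start y=9.410, vy=16.680 → t=3.897, apex=23.605, x_land=13.444, impact vy=-21.509
  bounce: vy ← 0.62·21.509 = 13.336
Arc 2: start y=0.000, vy=13.336 → t=2.722, apex=9.074, x_land=22.834, impact vy=-13.336
  bounce: vy ← 0.62·13.336 = 8.268
Arc 3: start y=0.000, vy=8.268 → t=1.687, apex=3.488, x_land=28.655, impact vy=-8.268
  bounce: vy ← 0.62·8.268 = 5.126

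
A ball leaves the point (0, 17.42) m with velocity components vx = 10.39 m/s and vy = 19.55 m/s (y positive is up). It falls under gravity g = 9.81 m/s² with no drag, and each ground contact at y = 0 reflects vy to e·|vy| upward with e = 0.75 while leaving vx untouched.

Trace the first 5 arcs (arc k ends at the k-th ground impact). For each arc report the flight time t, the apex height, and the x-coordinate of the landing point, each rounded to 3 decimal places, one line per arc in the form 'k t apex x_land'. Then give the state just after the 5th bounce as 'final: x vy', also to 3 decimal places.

Arc 1: start y=17.420, vy=19.550 → t=4.736, apex=36.900, x_land=49.204, impact vy=-26.907
  bounce: vy ← 0.75·26.907 = 20.180
Arc 2: start y=0.000, vy=20.180 → t=4.114, apex=20.756, x_land=91.950, impact vy=-20.180
  bounce: vy ← 0.75·20.180 = 15.135
Arc 3: start y=0.000, vy=15.135 → t=3.086, apex=11.675, x_land=124.010, impact vy=-15.135
  bounce: vy ← 0.75·15.135 = 11.351
Arc 4: start y=0.000, vy=11.351 → t=2.314, apex=6.567, x_land=148.055, impact vy=-11.351
  bounce: vy ← 0.75·11.351 = 8.514
Arc 5: start y=0.000, vy=8.514 → t=1.736, apex=3.694, x_land=166.089, impact vy=-8.514
  bounce: vy ← 0.75·8.514 = 6.385

1 4.736 36.900 49.204
2 4.114 20.756 91.950
3 3.086 11.675 124.010
4 2.314 6.567 148.055
5 1.736 3.694 166.089
final: 166.089 6.385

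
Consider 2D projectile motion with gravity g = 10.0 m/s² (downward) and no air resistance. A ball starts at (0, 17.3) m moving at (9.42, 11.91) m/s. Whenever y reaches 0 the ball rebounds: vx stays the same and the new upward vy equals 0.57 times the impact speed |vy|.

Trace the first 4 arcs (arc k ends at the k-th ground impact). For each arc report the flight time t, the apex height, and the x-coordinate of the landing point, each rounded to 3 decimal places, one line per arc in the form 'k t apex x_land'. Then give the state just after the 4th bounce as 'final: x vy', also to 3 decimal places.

Arc 1: start y=17.300, vy=11.910 → t=3.400, apex=24.392, x_land=32.025, impact vy=-22.087
  bounce: vy ← 0.57·22.087 = 12.590
Arc 2: start y=0.000, vy=12.590 → t=2.518, apex=7.925, x_land=55.745, impact vy=-12.590
  bounce: vy ← 0.57·12.590 = 7.176
Arc 3: start y=0.000, vy=7.176 → t=1.435, apex=2.575, x_land=69.264, impact vy=-7.176
  bounce: vy ← 0.57·7.176 = 4.090
Arc 4: start y=0.000, vy=4.090 → t=0.818, apex=0.837, x_land=76.971, impact vy=-4.090
  bounce: vy ← 0.57·4.090 = 2.332

1 3.400 24.392 32.025
2 2.518 7.925 55.745
3 1.435 2.575 69.264
4 0.818 0.837 76.971
final: 76.971 2.332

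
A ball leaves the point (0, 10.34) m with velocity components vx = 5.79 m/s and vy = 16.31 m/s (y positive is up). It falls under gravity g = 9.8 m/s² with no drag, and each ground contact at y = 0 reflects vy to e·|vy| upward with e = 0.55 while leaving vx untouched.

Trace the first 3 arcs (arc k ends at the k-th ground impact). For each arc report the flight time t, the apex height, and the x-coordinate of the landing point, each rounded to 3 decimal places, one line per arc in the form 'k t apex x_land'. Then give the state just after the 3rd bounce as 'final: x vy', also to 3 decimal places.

Arc 1: start y=10.340, vy=16.310 → t=3.873, apex=23.912, x_land=22.427, impact vy=-21.649
  bounce: vy ← 0.55·21.649 = 11.907
Arc 2: start y=0.000, vy=11.907 → t=2.430, apex=7.233, x_land=36.496, impact vy=-11.907
  bounce: vy ← 0.55·11.907 = 6.549
Arc 3: start y=0.000, vy=6.549 → t=1.336, apex=2.188, x_land=44.235, impact vy=-6.549
  bounce: vy ← 0.55·6.549 = 3.602

1 3.873 23.912 22.427
2 2.430 7.233 36.496
3 1.336 2.188 44.235
final: 44.235 3.602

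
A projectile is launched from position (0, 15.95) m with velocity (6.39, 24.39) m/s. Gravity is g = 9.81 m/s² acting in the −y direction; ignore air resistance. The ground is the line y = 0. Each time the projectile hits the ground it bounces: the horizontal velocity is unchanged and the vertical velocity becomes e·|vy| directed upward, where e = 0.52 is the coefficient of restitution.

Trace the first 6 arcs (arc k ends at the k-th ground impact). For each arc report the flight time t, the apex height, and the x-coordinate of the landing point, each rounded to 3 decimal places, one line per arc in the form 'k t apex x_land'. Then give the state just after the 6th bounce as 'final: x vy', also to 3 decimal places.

1 5.558 46.270 35.513
2 3.194 12.511 55.924
3 1.661 3.383 66.538
4 0.864 0.915 72.057
5 0.449 0.247 74.927
6 0.234 0.067 76.419
final: 76.419 0.596

Arc 1: start y=15.950, vy=24.390 → t=5.558, apex=46.270, x_land=35.513, impact vy=-30.130
  bounce: vy ← 0.52·30.130 = 15.668
Arc 2: start y=0.000, vy=15.668 → t=3.194, apex=12.511, x_land=55.924, impact vy=-15.668
  bounce: vy ← 0.52·15.668 = 8.147
Arc 3: start y=0.000, vy=8.147 → t=1.661, apex=3.383, x_land=66.538, impact vy=-8.147
  bounce: vy ← 0.52·8.147 = 4.237
Arc 4: start y=0.000, vy=4.237 → t=0.864, apex=0.915, x_land=72.057, impact vy=-4.237
  bounce: vy ← 0.52·4.237 = 2.203
Arc 5: start y=0.000, vy=2.203 → t=0.449, apex=0.247, x_land=74.927, impact vy=-2.203
  bounce: vy ← 0.52·2.203 = 1.146
Arc 6: start y=0.000, vy=1.146 → t=0.234, apex=0.067, x_land=76.419, impact vy=-1.146
  bounce: vy ← 0.52·1.146 = 0.596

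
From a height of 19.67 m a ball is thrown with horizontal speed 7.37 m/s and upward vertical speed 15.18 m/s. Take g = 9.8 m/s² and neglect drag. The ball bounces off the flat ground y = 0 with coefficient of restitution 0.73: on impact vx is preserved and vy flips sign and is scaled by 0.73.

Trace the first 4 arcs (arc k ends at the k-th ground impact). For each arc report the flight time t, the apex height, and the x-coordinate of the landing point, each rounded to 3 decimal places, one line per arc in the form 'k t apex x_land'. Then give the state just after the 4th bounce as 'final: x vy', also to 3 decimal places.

1 4.081 31.427 30.081
2 3.697 16.747 57.331
3 2.699 8.925 77.224
4 1.970 4.756 91.745
final: 91.745 7.048

Arc 1: start y=19.670, vy=15.180 → t=4.081, apex=31.427, x_land=30.081, impact vy=-24.819
  bounce: vy ← 0.73·24.819 = 18.118
Arc 2: start y=0.000, vy=18.118 → t=3.697, apex=16.747, x_land=57.331, impact vy=-18.118
  bounce: vy ← 0.73·18.118 = 13.226
Arc 3: start y=0.000, vy=13.226 → t=2.699, apex=8.925, x_land=77.224, impact vy=-13.226
  bounce: vy ← 0.73·13.226 = 9.655
Arc 4: start y=0.000, vy=9.655 → t=1.970, apex=4.756, x_land=91.745, impact vy=-9.655
  bounce: vy ← 0.73·9.655 = 7.048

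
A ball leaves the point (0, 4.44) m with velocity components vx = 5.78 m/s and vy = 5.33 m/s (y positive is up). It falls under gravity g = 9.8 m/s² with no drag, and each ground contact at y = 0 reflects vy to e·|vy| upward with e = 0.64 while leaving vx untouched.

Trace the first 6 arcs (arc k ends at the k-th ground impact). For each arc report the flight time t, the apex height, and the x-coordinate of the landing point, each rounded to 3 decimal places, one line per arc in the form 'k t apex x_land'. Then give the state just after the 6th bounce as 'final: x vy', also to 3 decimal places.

Arc 1: start y=4.440, vy=5.330 → t=1.640, apex=5.889, x_land=9.480, impact vy=-10.744
  bounce: vy ← 0.64·10.744 = 6.876
Arc 2: start y=0.000, vy=6.876 → t=1.403, apex=2.412, x_land=17.591, impact vy=-6.876
  bounce: vy ← 0.64·6.876 = 4.401
Arc 3: start y=0.000, vy=4.401 → t=0.898, apex=0.988, x_land=22.782, impact vy=-4.401
  bounce: vy ← 0.64·4.401 = 2.816
Arc 4: start y=0.000, vy=2.816 → t=0.575, apex=0.405, x_land=26.105, impact vy=-2.816
  bounce: vy ← 0.64·2.816 = 1.803
Arc 5: start y=0.000, vy=1.803 → t=0.368, apex=0.166, x_land=28.231, impact vy=-1.803
  bounce: vy ← 0.64·1.803 = 1.154
Arc 6: start y=0.000, vy=1.154 → t=0.235, apex=0.068, x_land=29.592, impact vy=-1.154
  bounce: vy ← 0.64·1.154 = 0.738

1 1.640 5.889 9.480
2 1.403 2.412 17.591
3 0.898 0.988 22.782
4 0.575 0.405 26.105
5 0.368 0.166 28.231
6 0.235 0.068 29.592
final: 29.592 0.738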